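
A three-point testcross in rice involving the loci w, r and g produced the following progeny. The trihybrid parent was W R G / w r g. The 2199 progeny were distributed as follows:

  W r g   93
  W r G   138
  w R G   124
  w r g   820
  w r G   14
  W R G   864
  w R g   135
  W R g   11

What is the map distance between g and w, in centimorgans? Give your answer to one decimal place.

The two rarest classes, W R g and w r G, are the double crossovers. Comparing them with the parentals, only the g allele has switched, so g is the middle locus and the order is w – g – r.
Crossovers in the w–g interval produce the single-crossover classes w R G and W r g (124 + 93 = 217) plus the double crossovers (25).
RF(w–g) = (217 + 25) / 2199 = 242/2199 = 0.1101 → 11.0 centimorgans.

11.0 centimorgans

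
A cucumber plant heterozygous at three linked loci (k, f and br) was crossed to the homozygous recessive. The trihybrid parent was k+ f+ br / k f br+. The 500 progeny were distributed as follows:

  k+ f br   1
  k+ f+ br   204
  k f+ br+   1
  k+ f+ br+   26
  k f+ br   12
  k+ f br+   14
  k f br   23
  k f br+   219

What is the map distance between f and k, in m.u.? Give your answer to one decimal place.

5.6 m.u.

The two rarest classes, k+ f br and k f+ br+, are the double crossovers. Comparing them with the parentals, only the f allele has switched, so f is the middle locus and the order is k – f – br.
Crossovers in the k–f interval produce the single-crossover classes k f+ br and k+ f br+ (12 + 14 = 26) plus the double crossovers (2).
RF(k–f) = (26 + 2) / 500 = 28/500 = 0.0560 → 5.6 m.u.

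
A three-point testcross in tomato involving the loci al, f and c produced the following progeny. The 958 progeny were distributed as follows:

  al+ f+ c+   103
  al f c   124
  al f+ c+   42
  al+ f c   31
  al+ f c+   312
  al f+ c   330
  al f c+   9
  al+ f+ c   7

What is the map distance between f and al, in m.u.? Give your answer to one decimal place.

The two most frequent reciprocal classes, al+ f c+ and al f+ c, are the parental types, so the F1 was al+ f c+ / al f+ c.
The two rarest classes, al f c+ and al+ f+ c, are the double crossovers. Comparing them with the parentals, only the al allele has switched, so al is the middle locus and the order is f – al – c.
Crossovers in the f–al interval produce the single-crossover classes al+ f+ c+ and al f c (103 + 124 = 227) plus the double crossovers (16).
RF(f–al) = (227 + 16) / 958 = 243/958 = 0.2537 → 25.4 m.u.

25.4 m.u.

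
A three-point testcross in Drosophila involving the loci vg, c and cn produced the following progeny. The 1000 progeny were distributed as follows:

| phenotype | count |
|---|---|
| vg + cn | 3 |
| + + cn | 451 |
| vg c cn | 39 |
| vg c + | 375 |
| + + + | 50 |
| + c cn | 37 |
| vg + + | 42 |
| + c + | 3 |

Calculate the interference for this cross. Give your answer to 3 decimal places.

0.257

The two most frequent reciprocal classes, vg c + and + + cn, are the parental types, so the F1 was vg c + / + + cn.
The two rarest classes, + c + and vg + cn, are the double crossovers. Comparing them with the parentals, only the vg allele has switched, so vg is the middle locus and the order is c – vg – cn.
c–vg: (79 + 6)/1000 = 0.0850; vg–cn: (89 + 6)/1000 = 0.0950.
Expected DCO frequency = 0.0850 × 0.0950 ≈ 0.00808; observed = 6/1000 ≈ 0.00600.
Coefficient of coincidence = 0.00600/0.00808 ≈ 0.743; interference = 1 − 0.743 = 0.257.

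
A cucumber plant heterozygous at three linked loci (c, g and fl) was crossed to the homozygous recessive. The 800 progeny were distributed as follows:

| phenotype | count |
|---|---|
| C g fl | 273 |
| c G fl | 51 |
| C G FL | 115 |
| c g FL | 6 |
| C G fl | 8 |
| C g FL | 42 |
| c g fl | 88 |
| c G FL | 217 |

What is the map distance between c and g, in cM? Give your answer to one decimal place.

The two most frequent reciprocal classes, C g fl and c G FL, are the parental types, so the F1 was C g fl / c G FL.
The two rarest classes, C G fl and c g FL, are the double crossovers. Comparing them with the parentals, only the g allele has switched, so g is the middle locus and the order is c – g – fl.
Crossovers in the c–g interval produce the single-crossover classes c g fl and C G FL (88 + 115 = 203) plus the double crossovers (14).
RF(c–g) = (203 + 14) / 800 = 217/800 = 0.2712 → 27.1 cM.

27.1 cM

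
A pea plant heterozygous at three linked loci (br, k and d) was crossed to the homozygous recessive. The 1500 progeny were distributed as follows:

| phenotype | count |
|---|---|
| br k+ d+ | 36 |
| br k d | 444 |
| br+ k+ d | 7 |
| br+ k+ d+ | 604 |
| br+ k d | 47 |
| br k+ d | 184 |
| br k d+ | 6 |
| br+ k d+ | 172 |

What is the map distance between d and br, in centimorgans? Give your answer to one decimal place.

The two most frequent reciprocal classes, br k d and br+ k+ d+, are the parental types, so the F1 was br k d / br+ k+ d+.
The two rarest classes, br k d+ and br+ k+ d, are the double crossovers. Comparing them with the parentals, only the d allele has switched, so d is the middle locus and the order is br – d – k.
Crossovers in the br–d interval produce the single-crossover classes br+ k d and br k+ d+ (47 + 36 = 83) plus the double crossovers (13).
RF(br–d) = (83 + 13) / 1500 = 96/1500 = 0.0640 → 6.4 centimorgans.

6.4 centimorgans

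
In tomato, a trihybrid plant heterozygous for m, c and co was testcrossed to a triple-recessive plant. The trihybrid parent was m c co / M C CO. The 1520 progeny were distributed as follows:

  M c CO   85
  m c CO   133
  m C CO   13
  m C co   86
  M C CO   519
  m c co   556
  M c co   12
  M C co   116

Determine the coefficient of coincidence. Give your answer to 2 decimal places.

The two rarest classes, M c co and m C CO, are the double crossovers. Comparing them with the parentals, only the m allele has switched, so m is the middle locus and the order is c – m – co.
c–m: (171 + 25)/1520 = 0.1289; m–co: (249 + 25)/1520 = 0.1803.
Expected DCO frequency = 0.1289 × 0.1803 ≈ 0.02324; observed = 25/1520 ≈ 0.01645.
Coefficient of coincidence = 0.01645/0.02324 ≈ 0.71.

0.71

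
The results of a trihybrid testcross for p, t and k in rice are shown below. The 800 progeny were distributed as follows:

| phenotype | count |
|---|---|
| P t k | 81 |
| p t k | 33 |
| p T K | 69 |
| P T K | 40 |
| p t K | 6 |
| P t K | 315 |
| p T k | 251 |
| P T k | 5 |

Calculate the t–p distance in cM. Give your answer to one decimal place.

The two most frequent reciprocal classes, P t K and p T k, are the parental types, so the F1 was P t K / p T k.
The two rarest classes, p t K and P T k, are the double crossovers. Comparing them with the parentals, only the p allele has switched, so p is the middle locus and the order is t – p – k.
Crossovers in the t–p interval produce the single-crossover classes P T K and p t k (40 + 33 = 73) plus the double crossovers (11).
RF(t–p) = (73 + 11) / 800 = 84/800 = 0.1050 → 10.5 cM.

10.5 cM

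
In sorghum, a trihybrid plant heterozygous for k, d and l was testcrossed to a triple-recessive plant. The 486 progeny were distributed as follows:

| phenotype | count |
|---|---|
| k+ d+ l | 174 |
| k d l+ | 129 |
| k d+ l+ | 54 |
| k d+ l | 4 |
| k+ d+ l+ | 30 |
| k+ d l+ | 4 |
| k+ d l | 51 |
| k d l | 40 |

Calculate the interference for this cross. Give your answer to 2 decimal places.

The two most frequent reciprocal classes, k d l+ and k+ d+ l, are the parental types, so the F1 was k d l+ / k+ d+ l.
The two rarest classes, k+ d l+ and k d+ l, are the double crossovers. Comparing them with the parentals, only the k allele has switched, so k is the middle locus and the order is d – k – l.
d–k: (105 + 8)/486 = 0.2325; k–l: (70 + 8)/486 = 0.1605.
Expected DCO frequency = 0.2325 × 0.1605 ≈ 0.03732; observed = 8/486 ≈ 0.01646.
Coefficient of coincidence = 0.01646/0.03732 ≈ 0.44; interference = 1 − 0.44 = 0.56.

0.56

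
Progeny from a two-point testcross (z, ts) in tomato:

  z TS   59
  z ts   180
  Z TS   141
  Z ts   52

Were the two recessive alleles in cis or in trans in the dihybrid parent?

cis

The two most frequent classes are Z TS (141) and z ts (180); these are the parental (non-recombinant) types.
So the F1 carried Z TS on one chromosome and z ts on the other — the recessive alleles are on the same chromosome (cis / coupling).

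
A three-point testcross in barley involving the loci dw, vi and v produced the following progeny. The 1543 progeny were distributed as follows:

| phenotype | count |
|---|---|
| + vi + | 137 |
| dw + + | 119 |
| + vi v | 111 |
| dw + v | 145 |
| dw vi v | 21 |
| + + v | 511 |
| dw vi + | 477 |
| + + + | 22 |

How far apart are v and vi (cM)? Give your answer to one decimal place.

The two most frequent reciprocal classes, dw vi + and + + v, are the parental types, so the F1 was dw vi + / + + v.
The two rarest classes, dw vi v and + + +, are the double crossovers. Comparing them with the parentals, only the v allele has switched, so v is the middle locus and the order is vi – v – dw.
Crossovers in the vi–v interval produce the single-crossover classes dw + + and + vi v (119 + 111 = 230) plus the double crossovers (43).
RF(vi–v) = (230 + 43) / 1543 = 273/1543 = 0.1769 → 17.7 cM.

17.7 cM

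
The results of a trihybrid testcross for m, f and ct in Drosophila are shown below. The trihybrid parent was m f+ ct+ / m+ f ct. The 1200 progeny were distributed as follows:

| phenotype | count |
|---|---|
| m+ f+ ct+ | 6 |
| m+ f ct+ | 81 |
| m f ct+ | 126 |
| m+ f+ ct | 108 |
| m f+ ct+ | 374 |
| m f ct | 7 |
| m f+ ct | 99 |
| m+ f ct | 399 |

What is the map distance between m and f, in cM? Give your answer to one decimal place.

The two rarest classes, m+ f+ ct+ and m f ct, are the double crossovers. Comparing them with the parentals, only the m allele has switched, so m is the middle locus and the order is ct – m – f.
Crossovers in the m–f interval produce the single-crossover classes m f ct+ and m+ f+ ct (126 + 108 = 234) plus the double crossovers (13).
RF(m–f) = (234 + 13) / 1200 = 247/1200 = 0.2058 → 20.6 cM.

20.6 cM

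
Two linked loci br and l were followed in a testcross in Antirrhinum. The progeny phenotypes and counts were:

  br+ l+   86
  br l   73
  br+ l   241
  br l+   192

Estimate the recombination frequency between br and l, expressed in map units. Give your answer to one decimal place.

The two most frequent classes, br+ l (241) and br l+ (192), are the parental types, so the F1 was br+ l / br l+.
The recombinant classes are br+ l+ and br l: 86 + 73 = 159.
Recombination frequency = 159/592 = 0.2686 ≈ 26.9%, i.e. 26.9 map units.

26.9 map units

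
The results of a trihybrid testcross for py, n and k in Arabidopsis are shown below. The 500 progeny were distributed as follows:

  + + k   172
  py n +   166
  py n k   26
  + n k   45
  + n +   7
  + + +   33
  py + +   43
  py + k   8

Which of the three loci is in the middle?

The two most frequent reciprocal classes, + + k and py n +, are the parental types, so the F1 was + + k / py n +.
The two rarest classes, py + k and + n +, are the double crossovers. Comparing them with the parentals, only the py allele has switched, so py is the middle locus and the order is n – py – k.

py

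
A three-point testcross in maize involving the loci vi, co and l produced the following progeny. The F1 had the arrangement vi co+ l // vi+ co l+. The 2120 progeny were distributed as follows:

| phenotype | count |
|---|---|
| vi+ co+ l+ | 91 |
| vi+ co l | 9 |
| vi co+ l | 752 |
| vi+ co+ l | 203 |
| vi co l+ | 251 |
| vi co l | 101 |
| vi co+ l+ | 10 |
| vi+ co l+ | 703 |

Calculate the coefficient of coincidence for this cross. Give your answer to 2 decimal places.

0.40

The two rarest classes, vi co+ l+ and vi+ co l, are the double crossovers. Comparing them with the parentals, only the l allele has switched, so l is the middle locus and the order is co – l – vi.
co–l: (192 + 19)/2120 = 0.0995; l–vi: (454 + 19)/2120 = 0.2231.
Expected DCO frequency = 0.0995 × 0.2231 ≈ 0.02220; observed = 19/2120 ≈ 0.00896.
Coefficient of coincidence = 0.00896/0.02220 ≈ 0.40.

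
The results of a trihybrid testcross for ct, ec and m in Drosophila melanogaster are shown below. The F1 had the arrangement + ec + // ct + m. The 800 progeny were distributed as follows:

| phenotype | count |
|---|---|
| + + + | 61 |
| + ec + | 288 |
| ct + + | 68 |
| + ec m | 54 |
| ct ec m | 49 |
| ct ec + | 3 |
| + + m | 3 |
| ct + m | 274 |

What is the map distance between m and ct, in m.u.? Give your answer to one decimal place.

The two rarest classes, ct ec + and + + m, are the double crossovers. Comparing them with the parentals, only the ct allele has switched, so ct is the middle locus and the order is m – ct – ec.
Crossovers in the m–ct interval produce the single-crossover classes + ec m and ct + + (54 + 68 = 122) plus the double crossovers (6).
RF(m–ct) = (122 + 6) / 800 = 128/800 = 0.1600 → 16.0 m.u.

16.0 m.u.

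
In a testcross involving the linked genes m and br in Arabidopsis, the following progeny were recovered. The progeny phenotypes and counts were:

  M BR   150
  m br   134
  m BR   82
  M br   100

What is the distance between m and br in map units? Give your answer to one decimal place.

39.1 map units

The two most frequent classes, M BR (150) and m br (134), are the parental types, so the F1 was M BR / m br.
The recombinant classes are M br and m BR: 100 + 82 = 182.
Recombination frequency = 182/466 = 0.3906 ≈ 39.1%, i.e. 39.1 map units.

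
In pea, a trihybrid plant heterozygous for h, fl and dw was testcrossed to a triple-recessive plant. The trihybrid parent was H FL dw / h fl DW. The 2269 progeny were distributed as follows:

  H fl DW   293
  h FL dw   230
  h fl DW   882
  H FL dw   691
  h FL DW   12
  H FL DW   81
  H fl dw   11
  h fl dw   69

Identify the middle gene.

The two rarest classes, H fl dw and h FL DW, are the double crossovers. Comparing them with the parentals, only the fl allele has switched, so fl is the middle locus and the order is dw – fl – h.

fl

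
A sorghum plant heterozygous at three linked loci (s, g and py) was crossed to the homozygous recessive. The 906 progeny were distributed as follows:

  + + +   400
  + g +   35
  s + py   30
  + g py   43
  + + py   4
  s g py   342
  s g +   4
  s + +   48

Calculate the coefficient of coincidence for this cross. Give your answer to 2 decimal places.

1.00

The two most frequent reciprocal classes, + + + and s g py, are the parental types, so the F1 was + + + / s g py.
The two rarest classes, + + py and s g +, are the double crossovers. Comparing them with the parentals, only the py allele has switched, so py is the middle locus and the order is s – py – g.
s–py: (91 + 8)/906 = 0.1093; py–g: (65 + 8)/906 = 0.0806.
Expected DCO frequency = 0.1093 × 0.0806 ≈ 0.00881; observed = 8/906 ≈ 0.00883.
Coefficient of coincidence = 0.00883/0.00881 ≈ 1.00.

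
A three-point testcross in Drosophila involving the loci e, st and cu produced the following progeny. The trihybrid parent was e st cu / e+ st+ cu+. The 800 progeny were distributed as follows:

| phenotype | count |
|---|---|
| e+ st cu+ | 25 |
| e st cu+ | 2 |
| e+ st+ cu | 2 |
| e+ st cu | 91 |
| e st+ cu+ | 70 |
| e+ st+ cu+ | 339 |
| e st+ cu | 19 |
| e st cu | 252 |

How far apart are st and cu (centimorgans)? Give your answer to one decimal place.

The two rarest classes, e st cu+ and e+ st+ cu, are the double crossovers. Comparing them with the parentals, only the cu allele has switched, so cu is the middle locus and the order is st – cu – e.
Crossovers in the st–cu interval produce the single-crossover classes e st+ cu and e+ st cu+ (19 + 25 = 44) plus the double crossovers (4).
RF(st–cu) = (44 + 4) / 800 = 48/800 = 0.0600 → 6.0 centimorgans.

6.0 centimorgans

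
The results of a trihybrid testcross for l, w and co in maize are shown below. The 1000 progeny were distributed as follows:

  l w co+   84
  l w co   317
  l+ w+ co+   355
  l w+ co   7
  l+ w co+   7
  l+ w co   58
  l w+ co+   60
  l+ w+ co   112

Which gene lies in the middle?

The two most frequent reciprocal classes, l w co and l+ w+ co+, are the parental types, so the F1 was l w co / l+ w+ co+.
The two rarest classes, l w+ co and l+ w co+, are the double crossovers. Comparing them with the parentals, only the w allele has switched, so w is the middle locus and the order is co – w – l.

w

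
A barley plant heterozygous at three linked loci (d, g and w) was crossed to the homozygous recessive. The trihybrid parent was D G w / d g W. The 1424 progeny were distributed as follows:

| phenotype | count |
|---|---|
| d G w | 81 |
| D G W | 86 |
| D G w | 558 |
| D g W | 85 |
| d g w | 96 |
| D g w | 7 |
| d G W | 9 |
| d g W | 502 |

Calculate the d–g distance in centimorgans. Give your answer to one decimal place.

12.8 centimorgans

The two rarest classes, D g w and d G W, are the double crossovers. Comparing them with the parentals, only the g allele has switched, so g is the middle locus and the order is w – g – d.
Crossovers in the g–d interval produce the single-crossover classes d G w and D g W (81 + 85 = 166) plus the double crossovers (16).
RF(g–d) = (166 + 16) / 1424 = 182/1424 = 0.1278 → 12.8 centimorgans.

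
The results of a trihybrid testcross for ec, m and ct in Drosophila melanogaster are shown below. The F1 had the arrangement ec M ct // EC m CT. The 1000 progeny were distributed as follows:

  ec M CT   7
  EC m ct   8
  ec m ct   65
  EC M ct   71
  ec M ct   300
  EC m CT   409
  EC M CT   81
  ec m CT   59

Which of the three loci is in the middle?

ct

The two rarest classes, ec M CT and EC m ct, are the double crossovers. Comparing them with the parentals, only the ct allele has switched, so ct is the middle locus and the order is m – ct – ec.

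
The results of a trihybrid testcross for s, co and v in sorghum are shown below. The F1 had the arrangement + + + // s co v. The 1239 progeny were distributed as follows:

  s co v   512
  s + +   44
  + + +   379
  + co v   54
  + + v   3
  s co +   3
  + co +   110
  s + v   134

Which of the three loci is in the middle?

The two rarest classes, + + v and s co +, are the double crossovers. Comparing them with the parentals, only the v allele has switched, so v is the middle locus and the order is co – v – s.

v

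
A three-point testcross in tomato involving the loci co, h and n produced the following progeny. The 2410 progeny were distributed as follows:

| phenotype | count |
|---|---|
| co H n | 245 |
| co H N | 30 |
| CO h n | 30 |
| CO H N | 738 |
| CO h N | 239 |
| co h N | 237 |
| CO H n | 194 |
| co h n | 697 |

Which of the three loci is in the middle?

co

The two most frequent reciprocal classes, CO H N and co h n, are the parental types, so the F1 was CO H N / co h n.
The two rarest classes, co H N and CO h n, are the double crossovers. Comparing them with the parentals, only the co allele has switched, so co is the middle locus and the order is h – co – n.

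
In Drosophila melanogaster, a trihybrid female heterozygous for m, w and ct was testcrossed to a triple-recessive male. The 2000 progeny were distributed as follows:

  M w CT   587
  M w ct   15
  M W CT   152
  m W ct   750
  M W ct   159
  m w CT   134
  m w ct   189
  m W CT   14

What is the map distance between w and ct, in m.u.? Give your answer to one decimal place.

The two most frequent reciprocal classes, m W ct and M w CT, are the parental types, so the F1 was m W ct / M w CT.
The two rarest classes, m W CT and M w ct, are the double crossovers. Comparing them with the parentals, only the ct allele has switched, so ct is the middle locus and the order is m – ct – w.
Crossovers in the ct–w interval produce the single-crossover classes m w ct and M W CT (189 + 152 = 341) plus the double crossovers (29).
RF(ct–w) = (341 + 29) / 2000 = 370/2000 = 0.1850 → 18.5 m.u.

18.5 m.u.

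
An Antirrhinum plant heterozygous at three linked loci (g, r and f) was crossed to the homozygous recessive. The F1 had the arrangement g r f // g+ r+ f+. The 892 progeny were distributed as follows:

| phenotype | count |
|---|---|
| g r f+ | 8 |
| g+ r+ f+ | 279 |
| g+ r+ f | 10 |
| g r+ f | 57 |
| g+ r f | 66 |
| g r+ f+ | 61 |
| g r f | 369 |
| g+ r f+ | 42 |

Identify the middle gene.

The two rarest classes, g r f+ and g+ r+ f, are the double crossovers. Comparing them with the parentals, only the f allele has switched, so f is the middle locus and the order is r – f – g.

f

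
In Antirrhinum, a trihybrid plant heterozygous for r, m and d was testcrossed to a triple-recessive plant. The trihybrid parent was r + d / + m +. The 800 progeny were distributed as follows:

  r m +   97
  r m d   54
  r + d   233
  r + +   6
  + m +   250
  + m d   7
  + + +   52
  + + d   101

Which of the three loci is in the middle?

The two rarest classes, r + + and + m d, are the double crossovers. Comparing them with the parentals, only the d allele has switched, so d is the middle locus and the order is m – d – r.

d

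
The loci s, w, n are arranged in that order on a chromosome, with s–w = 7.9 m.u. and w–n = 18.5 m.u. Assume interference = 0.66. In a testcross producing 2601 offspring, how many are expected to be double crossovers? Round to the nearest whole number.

13

Map distances give recombination frequencies of 0.079 and 0.185 for the two intervals.
With interference 0.66 (so coincidence = 0.34), expected double-crossover frequency = 0.079 × 0.185 × 0.34 = 0.00497.
Expected number = 0.00497 × 2601 = 12.92 ≈ 13.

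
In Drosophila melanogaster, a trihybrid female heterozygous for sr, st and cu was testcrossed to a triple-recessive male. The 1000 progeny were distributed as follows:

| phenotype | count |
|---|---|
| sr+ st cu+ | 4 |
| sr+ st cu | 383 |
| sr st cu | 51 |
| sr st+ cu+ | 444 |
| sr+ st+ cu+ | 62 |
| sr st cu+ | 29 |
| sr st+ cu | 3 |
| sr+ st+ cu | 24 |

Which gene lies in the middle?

cu

The two most frequent reciprocal classes, sr st+ cu+ and sr+ st cu, are the parental types, so the F1 was sr st+ cu+ / sr+ st cu.
The two rarest classes, sr st+ cu and sr+ st cu+, are the double crossovers. Comparing them with the parentals, only the cu allele has switched, so cu is the middle locus and the order is sr – cu – st.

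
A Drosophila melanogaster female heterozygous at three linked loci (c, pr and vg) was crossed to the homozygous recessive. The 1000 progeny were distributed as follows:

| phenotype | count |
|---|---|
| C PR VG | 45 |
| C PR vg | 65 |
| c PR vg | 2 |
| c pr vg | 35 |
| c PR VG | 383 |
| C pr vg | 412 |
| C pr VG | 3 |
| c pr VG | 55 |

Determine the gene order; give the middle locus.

vg

The two most frequent reciprocal classes, C pr vg and c PR VG, are the parental types, so the F1 was C pr vg / c PR VG.
The two rarest classes, C pr VG and c PR vg, are the double crossovers. Comparing them with the parentals, only the vg allele has switched, so vg is the middle locus and the order is c – vg – pr.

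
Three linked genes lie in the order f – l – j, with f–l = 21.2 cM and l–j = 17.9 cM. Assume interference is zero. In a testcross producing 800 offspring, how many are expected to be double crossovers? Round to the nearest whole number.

Map distances give recombination frequencies of 0.212 and 0.179 for the two intervals.
With no interference, expected double-crossover frequency = 0.212 × 0.179 = 0.03795.
Expected number = 0.03795 × 800 = 30.36 ≈ 30.

30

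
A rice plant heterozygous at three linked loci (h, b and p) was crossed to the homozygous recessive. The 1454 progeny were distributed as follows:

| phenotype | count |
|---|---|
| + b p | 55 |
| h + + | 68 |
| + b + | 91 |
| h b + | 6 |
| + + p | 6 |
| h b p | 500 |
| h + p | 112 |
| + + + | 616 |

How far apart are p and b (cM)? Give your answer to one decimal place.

The two most frequent reciprocal classes, h b p and + + +, are the parental types, so the F1 was h b p / + + +.
The two rarest classes, h b + and + + p, are the double crossovers. Comparing them with the parentals, only the p allele has switched, so p is the middle locus and the order is b – p – h.
Crossovers in the b–p interval produce the single-crossover classes h + p and + b + (112 + 91 = 203) plus the double crossovers (12).
RF(b–p) = (203 + 12) / 1454 = 215/1454 = 0.1479 → 14.8 cM.

14.8 cM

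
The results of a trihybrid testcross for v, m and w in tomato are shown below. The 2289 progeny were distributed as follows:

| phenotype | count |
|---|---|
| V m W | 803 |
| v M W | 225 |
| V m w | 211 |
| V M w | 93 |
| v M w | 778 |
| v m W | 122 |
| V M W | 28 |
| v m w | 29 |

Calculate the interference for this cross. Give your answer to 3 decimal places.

The two most frequent reciprocal classes, v M w and V m W, are the parental types, so the F1 was v M w / V m W.
The two rarest classes, v m w and V M W, are the double crossovers. Comparing them with the parentals, only the m allele has switched, so m is the middle locus and the order is w – m – v.
w–m: (436 + 57)/2289 = 0.2154; m–v: (215 + 57)/2289 = 0.1188.
Expected DCO frequency = 0.2154 × 0.1188 ≈ 0.02559; observed = 57/2289 ≈ 0.02490.
Coefficient of coincidence = 0.02490/0.02559 ≈ 0.973; interference = 1 − 0.973 = 0.027.

0.027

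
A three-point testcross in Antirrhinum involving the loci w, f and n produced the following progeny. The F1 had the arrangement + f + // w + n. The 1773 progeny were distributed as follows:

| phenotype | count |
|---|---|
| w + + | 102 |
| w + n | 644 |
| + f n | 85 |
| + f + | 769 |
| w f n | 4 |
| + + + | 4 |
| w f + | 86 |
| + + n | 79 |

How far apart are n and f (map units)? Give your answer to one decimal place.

11.0 map units

The two rarest classes, + + + and w f n, are the double crossovers. Comparing them with the parentals, only the f allele has switched, so f is the middle locus and the order is n – f – w.
Crossovers in the n–f interval produce the single-crossover classes + f n and w + + (85 + 102 = 187) plus the double crossovers (8).
RF(n–f) = (187 + 8) / 1773 = 195/1773 = 0.1100 → 11.0 map units.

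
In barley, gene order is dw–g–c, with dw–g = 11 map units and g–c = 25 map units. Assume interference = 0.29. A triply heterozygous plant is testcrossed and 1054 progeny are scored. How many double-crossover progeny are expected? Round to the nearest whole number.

21

Map distances give recombination frequencies of 0.110 and 0.250 for the two intervals.
With interference 0.29 (so coincidence = 0.71), expected double-crossover frequency = 0.110 × 0.250 × 0.71 = 0.01953.
Expected number = 0.01953 × 1054 = 20.58 ≈ 21.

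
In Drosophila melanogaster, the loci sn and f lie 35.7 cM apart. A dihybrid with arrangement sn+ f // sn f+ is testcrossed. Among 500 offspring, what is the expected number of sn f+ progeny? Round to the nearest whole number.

A map distance of 35.7 cM corresponds to a recombination frequency of 0.357.
The F1 is sn+ f / sn f+, so sn f+ is a parental gamete class with expected frequency (1 − r)/2 = 0.643/2 = 0.3215.
Expected number = 0.3215 × 500 = 160.75 ≈ 161.

161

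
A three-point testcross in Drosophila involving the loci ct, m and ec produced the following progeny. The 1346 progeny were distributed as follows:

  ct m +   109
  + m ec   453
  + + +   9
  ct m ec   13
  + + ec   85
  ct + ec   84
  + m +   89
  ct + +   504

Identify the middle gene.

The two most frequent reciprocal classes, + m ec and ct + +, are the parental types, so the F1 was + m ec / ct + +.
The two rarest classes, ct m ec and + + +, are the double crossovers. Comparing them with the parentals, only the ct allele has switched, so ct is the middle locus and the order is ec – ct – m.

ct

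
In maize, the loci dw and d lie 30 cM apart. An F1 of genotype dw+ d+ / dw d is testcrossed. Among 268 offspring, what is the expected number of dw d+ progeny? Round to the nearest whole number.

40

A map distance of 30 cM corresponds to a recombination frequency of 0.300.
The F1 is dw+ d+ / dw d, so dw d+ is a recombinant gamete class with expected frequency r/2 = 0.300/2 = 0.1500.
Expected number = 0.1500 × 268 = 40.20 ≈ 40.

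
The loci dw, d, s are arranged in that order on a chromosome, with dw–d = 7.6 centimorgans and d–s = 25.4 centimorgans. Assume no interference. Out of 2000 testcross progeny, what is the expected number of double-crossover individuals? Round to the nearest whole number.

39

Map distances give recombination frequencies of 0.076 and 0.254 for the two intervals.
With no interference, expected double-crossover frequency = 0.076 × 0.254 = 0.01930.
Expected number = 0.01930 × 2000 = 38.61 ≈ 39.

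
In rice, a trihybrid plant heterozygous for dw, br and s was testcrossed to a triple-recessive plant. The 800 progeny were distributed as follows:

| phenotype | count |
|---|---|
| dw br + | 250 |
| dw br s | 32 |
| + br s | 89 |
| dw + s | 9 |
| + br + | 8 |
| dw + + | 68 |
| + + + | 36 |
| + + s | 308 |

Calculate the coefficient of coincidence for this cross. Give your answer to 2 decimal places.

0.92

The two most frequent reciprocal classes, + + s and dw br +, are the parental types, so the F1 was + + s / dw br +.
The two rarest classes, dw + s and + br +, are the double crossovers. Comparing them with the parentals, only the dw allele has switched, so dw is the middle locus and the order is s – dw – br.
s–dw: (68 + 17)/800 = 0.1062; dw–br: (157 + 17)/800 = 0.2175.
Expected DCO frequency = 0.1062 × 0.2175 ≈ 0.02310; observed = 17/800 ≈ 0.02125.
Coefficient of coincidence = 0.02125/0.02310 ≈ 0.92.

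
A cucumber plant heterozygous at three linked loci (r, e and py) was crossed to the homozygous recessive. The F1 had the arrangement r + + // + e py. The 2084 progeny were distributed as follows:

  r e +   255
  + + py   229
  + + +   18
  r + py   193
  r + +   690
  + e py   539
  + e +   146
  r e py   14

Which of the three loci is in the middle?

The two rarest classes, + + + and r e py, are the double crossovers. Comparing them with the parentals, only the r allele has switched, so r is the middle locus and the order is e – r – py.

r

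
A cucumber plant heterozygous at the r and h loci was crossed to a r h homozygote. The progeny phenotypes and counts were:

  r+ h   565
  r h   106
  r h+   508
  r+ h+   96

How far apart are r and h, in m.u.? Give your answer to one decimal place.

The two most frequent classes, r+ h (565) and r h+ (508), are the parental types, so the F1 was r+ h / r h+.
The recombinant classes are r+ h+ and r h: 96 + 106 = 202.
Recombination frequency = 202/1275 = 0.1584 ≈ 15.8%, i.e. 15.8 m.u.

15.8 m.u.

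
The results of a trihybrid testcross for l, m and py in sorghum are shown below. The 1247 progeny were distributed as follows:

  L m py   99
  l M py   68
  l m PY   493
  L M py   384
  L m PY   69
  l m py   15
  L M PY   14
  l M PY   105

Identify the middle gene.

The two most frequent reciprocal classes, L M py and l m PY, are the parental types, so the F1 was L M py / l m PY.
The two rarest classes, L M PY and l m py, are the double crossovers. Comparing them with the parentals, only the py allele has switched, so py is the middle locus and the order is m – py – l.

py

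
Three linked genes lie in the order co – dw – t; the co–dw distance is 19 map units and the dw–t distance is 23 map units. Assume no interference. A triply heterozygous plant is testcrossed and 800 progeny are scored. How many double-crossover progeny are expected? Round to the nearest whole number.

35

Map distances give recombination frequencies of 0.190 and 0.230 for the two intervals.
With no interference, expected double-crossover frequency = 0.190 × 0.230 = 0.04370.
Expected number = 0.04370 × 800 = 34.96 ≈ 35.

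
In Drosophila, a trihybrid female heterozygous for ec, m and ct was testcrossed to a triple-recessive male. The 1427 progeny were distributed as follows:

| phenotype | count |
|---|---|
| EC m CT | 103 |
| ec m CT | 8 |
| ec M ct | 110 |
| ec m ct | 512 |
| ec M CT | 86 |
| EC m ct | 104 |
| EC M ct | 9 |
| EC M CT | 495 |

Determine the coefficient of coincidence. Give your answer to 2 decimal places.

The two most frequent reciprocal classes, EC M CT and ec m ct, are the parental types, so the F1 was EC M CT / ec m ct.
The two rarest classes, EC M ct and ec m CT, are the double crossovers. Comparing them with the parentals, only the ct allele has switched, so ct is the middle locus and the order is ec – ct – m.
ec–ct: (190 + 17)/1427 = 0.1451; ct–m: (213 + 17)/1427 = 0.1612.
Expected DCO frequency = 0.1451 × 0.1612 ≈ 0.02339; observed = 17/1427 ≈ 0.01191.
Coefficient of coincidence = 0.01191/0.02339 ≈ 0.51.

0.51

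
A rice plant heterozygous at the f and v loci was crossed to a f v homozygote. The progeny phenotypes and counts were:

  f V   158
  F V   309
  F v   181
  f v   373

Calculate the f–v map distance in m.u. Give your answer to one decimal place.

33.2 m.u.

The two most frequent classes, F V (309) and f v (373), are the parental types, so the F1 was F V / f v.
The recombinant classes are F v and f V: 181 + 158 = 339.
Recombination frequency = 339/1021 = 0.3320 ≈ 33.2%, i.e. 33.2 m.u.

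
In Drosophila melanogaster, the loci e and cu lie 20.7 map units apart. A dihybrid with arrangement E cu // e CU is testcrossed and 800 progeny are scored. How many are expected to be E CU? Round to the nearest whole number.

A map distance of 20.7 map units corresponds to a recombination frequency of 0.207.
The F1 is E cu / e CU, so E CU is a recombinant gamete class with expected frequency r/2 = 0.207/2 = 0.1035.
Expected number = 0.1035 × 800 = 82.80 ≈ 83.

83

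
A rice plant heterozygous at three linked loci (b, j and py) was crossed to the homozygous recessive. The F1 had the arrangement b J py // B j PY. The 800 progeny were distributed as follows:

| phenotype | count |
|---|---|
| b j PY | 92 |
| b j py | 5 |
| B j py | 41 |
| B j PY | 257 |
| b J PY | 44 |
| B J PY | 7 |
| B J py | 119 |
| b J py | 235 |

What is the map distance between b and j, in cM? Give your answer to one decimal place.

The two rarest classes, b j py and B J PY, are the double crossovers. Comparing them with the parentals, only the j allele has switched, so j is the middle locus and the order is b – j – py.
Crossovers in the b–j interval produce the single-crossover classes B J py and b j PY (119 + 92 = 211) plus the double crossovers (12).
RF(b–j) = (211 + 12) / 800 = 223/800 = 0.2787 → 27.9 cM.

27.9 cM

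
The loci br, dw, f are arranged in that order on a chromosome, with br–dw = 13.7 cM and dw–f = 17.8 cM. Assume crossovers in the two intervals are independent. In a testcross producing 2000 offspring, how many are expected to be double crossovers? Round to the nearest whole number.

Map distances give recombination frequencies of 0.137 and 0.178 for the two intervals.
With no interference, expected double-crossover frequency = 0.137 × 0.178 = 0.02439.
Expected number = 0.02439 × 2000 = 48.77 ≈ 49.

49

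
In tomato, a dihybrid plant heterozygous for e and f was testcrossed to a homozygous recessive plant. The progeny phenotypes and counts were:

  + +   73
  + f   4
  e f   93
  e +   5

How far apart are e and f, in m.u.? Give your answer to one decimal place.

The two most frequent classes, + + (73) and e f (93), are the parental types, so the F1 was + + / e f.
The recombinant classes are + f and e +: 4 + 5 = 9.
Recombination frequency = 9/175 = 0.0514 ≈ 5.1%, i.e. 5.1 m.u.

5.1 m.u.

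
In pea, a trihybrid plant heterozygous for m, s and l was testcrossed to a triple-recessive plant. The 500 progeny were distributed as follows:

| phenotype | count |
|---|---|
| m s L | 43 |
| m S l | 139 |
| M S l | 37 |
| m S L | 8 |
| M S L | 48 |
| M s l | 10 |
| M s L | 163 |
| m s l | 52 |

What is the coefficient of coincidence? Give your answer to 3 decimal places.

0.778

The two most frequent reciprocal classes, M s L and m S l, are the parental types, so the F1 was M s L / m S l.
The two rarest classes, M s l and m S L, are the double crossovers. Comparing them with the parentals, only the l allele has switched, so l is the middle locus and the order is s – l – m.
s–l: (100 + 18)/500 = 0.2360; l–m: (80 + 18)/500 = 0.1960.
Expected DCO frequency = 0.2360 × 0.1960 ≈ 0.04626; observed = 18/500 ≈ 0.03600.
Coefficient of coincidence = 0.03600/0.04626 ≈ 0.778.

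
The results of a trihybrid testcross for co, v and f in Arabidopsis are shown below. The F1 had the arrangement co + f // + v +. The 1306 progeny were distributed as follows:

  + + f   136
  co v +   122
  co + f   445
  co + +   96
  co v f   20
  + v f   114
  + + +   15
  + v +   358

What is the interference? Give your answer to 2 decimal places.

0.36

The two rarest classes, co v f and + + +, are the double crossovers. Comparing them with the parentals, only the v allele has switched, so v is the middle locus and the order is f – v – co.
f–v: (210 + 35)/1306 = 0.1876; v–co: (258 + 35)/1306 = 0.2243.
Expected DCO frequency = 0.1876 × 0.2243 ≈ 0.04208; observed = 35/1306 ≈ 0.02680.
Coefficient of coincidence = 0.02680/0.04208 ≈ 0.64; interference = 1 − 0.64 = 0.36.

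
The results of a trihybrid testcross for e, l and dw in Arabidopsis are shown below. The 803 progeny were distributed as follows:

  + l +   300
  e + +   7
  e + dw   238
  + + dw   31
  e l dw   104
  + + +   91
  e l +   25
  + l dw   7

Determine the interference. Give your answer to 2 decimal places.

The two most frequent reciprocal classes, + l + and e + dw, are the parental types, so the F1 was + l + / e + dw.
The two rarest classes, + l dw and e + +, are the double crossovers. Comparing them with the parentals, only the dw allele has switched, so dw is the middle locus and the order is e – dw – l.
e–dw: (56 + 14)/803 = 0.0872; dw–l: (195 + 14)/803 = 0.2603.
Expected DCO frequency = 0.0872 × 0.2603 ≈ 0.02270; observed = 14/803 ≈ 0.01743.
Coefficient of coincidence = 0.01743/0.02270 ≈ 0.77; interference = 1 − 0.77 = 0.23.

0.23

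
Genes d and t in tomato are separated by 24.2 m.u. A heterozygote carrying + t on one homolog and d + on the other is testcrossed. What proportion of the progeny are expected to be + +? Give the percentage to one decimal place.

A map distance of 24.2 m.u. corresponds to a recombination frequency of 0.242.
The F1 is + t / d +, so + + is a recombinant gamete class with expected frequency r/2 = 0.242/2 = 0.1210.
That is 0.1210 = 12.1% of the progeny.

12.1%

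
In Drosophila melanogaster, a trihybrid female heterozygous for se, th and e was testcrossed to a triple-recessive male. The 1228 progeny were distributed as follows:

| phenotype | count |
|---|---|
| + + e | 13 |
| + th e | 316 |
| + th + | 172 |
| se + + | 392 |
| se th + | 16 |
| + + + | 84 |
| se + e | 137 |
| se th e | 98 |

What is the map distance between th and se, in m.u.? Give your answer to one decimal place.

17.2 m.u.

The two most frequent reciprocal classes, se + + and + th e, are the parental types, so the F1 was se + + / + th e.
The two rarest classes, se th + and + + e, are the double crossovers. Comparing them with the parentals, only the th allele has switched, so th is the middle locus and the order is e – th – se.
Crossovers in the th–se interval produce the single-crossover classes + + + and se th e (84 + 98 = 182) plus the double crossovers (29).
RF(th–se) = (182 + 29) / 1228 = 211/1228 = 0.1718 → 17.2 m.u.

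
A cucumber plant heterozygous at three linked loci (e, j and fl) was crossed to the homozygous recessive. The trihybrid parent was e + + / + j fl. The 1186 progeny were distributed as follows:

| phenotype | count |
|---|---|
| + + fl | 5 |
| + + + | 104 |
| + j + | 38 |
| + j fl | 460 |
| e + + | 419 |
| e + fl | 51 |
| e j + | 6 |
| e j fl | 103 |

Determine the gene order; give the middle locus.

The two rarest classes, e j + and + + fl, are the double crossovers. Comparing them with the parentals, only the j allele has switched, so j is the middle locus and the order is e – j – fl.

j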